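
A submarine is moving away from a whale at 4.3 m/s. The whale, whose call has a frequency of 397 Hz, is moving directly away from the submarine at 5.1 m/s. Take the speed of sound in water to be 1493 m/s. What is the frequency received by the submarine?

395 Hz

Both move, so f' = f · (v − v_o)/(v + v_s).
f' = 397 × (1493 − 4.3)/(1493 + 5.1) = 397 × 1488.7/1498.1 ≈ 395 Hz.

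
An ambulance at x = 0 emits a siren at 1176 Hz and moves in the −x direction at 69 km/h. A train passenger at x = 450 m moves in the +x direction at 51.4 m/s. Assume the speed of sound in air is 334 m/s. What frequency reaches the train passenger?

69 km/h = 19.17 m/s.
The observer lies on the +x side, so the source is heading away from the observer and the observer is heading away from the source.
With source receding and observer receding, f' = f · (v − v_o)/(v + v_s).
f' = 1176 × (334 − 51.4)/(334 + 19.17) = 1176 × 282.6/353.17 ≈ 941 Hz.

941 Hz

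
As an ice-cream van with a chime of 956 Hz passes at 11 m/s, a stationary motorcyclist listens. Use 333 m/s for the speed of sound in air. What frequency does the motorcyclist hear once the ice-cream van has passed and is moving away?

925 Hz

Receding: f₂ = f · v/(v + v_s) = 956 × 333/344 ≈ 925 Hz.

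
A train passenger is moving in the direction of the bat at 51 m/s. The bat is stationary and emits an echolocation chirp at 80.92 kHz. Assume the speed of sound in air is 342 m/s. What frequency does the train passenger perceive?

93.0 kHz

Moving observer, stationary source: f' = f · (v + v_o)/v.
f' = 80.92 × (342 + 51)/342 = 80.92 × 393/342 ≈ 93.0 kHz.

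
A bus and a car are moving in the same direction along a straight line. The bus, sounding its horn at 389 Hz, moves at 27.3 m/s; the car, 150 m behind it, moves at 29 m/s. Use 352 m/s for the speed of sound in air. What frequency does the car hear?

391 Hz

The car is behind, so the bus is moving away from it while the car is moving toward the bus.
With source receding and observer approaching, f' = f · (v + v_o)/(v + v_s).
f' = 389 × (352 + 29)/(352 + 27.3) = 389 × 381/379.3 ≈ 391 Hz.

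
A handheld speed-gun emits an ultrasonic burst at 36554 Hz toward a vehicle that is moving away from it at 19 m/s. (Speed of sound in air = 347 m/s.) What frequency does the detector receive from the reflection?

32759 Hz

At the vehicle (a moving observer), f₁ = f₀ · (v − u)/v = 36554 × 328/347 ≈ 34552 Hz.
The reflection then acts as a moving source: f₂ = f₁ · v/(v + u) ≈ 32759 Hz.
Equivalently f₂ = f₀ · (v − u)/(v + u).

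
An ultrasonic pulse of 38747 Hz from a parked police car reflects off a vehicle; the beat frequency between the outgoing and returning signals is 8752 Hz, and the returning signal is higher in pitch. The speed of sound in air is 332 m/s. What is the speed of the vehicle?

Double Doppler shift off a moving reflector: f₂ = f₀ · (v + u)/(v − u) (u > 0 toward emitter).
Returning signal is higher, so f₂ = f₀ + Δf = 38747 + 8752 = 47499 Hz.
Rearranging, u = v · (f₂ − f₀)/(f₂ + f₀) = 332 × 8752/86246 ≈ 34 m/s.
So the vehicle is moving at 34 m/s toward the emitter.

34 m/s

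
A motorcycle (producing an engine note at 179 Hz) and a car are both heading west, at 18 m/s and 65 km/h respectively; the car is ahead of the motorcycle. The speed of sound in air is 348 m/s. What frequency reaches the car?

65 km/h = 18.06 m/s.
The car is ahead, so the motorcycle is moving toward it while the car is moving away from the motorcycle.
Both move, so f' = f · (v − v_o)/(v − v_s).
f' = 179 × (348 − 18.06)/(348 − 18) = 179 × 329.94/330 ≈ 179 Hz.

179 Hz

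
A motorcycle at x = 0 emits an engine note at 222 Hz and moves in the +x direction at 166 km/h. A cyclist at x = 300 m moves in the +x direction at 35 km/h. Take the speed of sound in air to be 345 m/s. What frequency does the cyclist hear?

166 km/h = 46.11 m/s; 35 km/h = 9.722 m/s.
The observer lies on the +x side, so the source is heading toward the observer and the observer is heading away from the source.
Both move, so f' = f · (v − v_o)/(v − v_s).
f' = 222 × (345 − 9.722)/(345 − 46.11) = 222 × 335.28/298.89 ≈ 249 Hz.

249 Hz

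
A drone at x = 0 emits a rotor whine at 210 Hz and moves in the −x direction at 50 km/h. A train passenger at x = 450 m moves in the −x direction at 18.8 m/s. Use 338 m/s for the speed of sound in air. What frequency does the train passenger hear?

213 Hz

50 km/h = 13.89 m/s.
The observer lies on the +x side, so the source is heading away from the observer and the observer is heading toward the source.
With source receding and observer approaching, f' = f · (v + v_o)/(v + v_s).
f' = 210 × (338 + 18.8)/(338 + 13.89) = 210 × 356.8/351.89 ≈ 213 Hz.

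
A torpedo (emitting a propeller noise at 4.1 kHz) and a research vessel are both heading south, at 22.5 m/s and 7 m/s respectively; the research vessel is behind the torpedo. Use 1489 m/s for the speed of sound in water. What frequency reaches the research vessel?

4.06 kHz

The research vessel is behind, so the torpedo is moving away from it while the research vessel is moving toward the torpedo.
General Doppler shift: f' = f · (v + v_o)/(v + v_s).
f' = 4.1 × (1489 + 7)/(1489 + 22.5) = 4.1 × 1496/1511.5 ≈ 4.06 kHz.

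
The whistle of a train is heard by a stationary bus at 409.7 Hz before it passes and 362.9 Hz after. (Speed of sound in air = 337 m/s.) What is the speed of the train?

f₁/f₂ = (v + v_s)/(v − v_s), so v_s = v · (f₁ − f₂)/(f₁ + f₂).
v_s = 337 × (409.7 − 362.9)/(409.7 + 362.9) = 337 × 46.8/772.6 ≈ 20.4 m/s.

20.4 m/s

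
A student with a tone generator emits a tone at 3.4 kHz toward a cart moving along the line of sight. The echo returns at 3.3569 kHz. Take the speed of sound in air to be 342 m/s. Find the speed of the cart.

2.18 m/s

Double Doppler shift off a moving reflector: f₂ = f₀ · (v + u)/(v − u) (u > 0 toward emitter).
Rearranging, u = v · (f₂ − f₀)/(f₂ + f₀) = 342 × -0.0431/6.7569 ≈ -2.18 m/s.
So the cart is moving at 2.18 m/s away from the emitter.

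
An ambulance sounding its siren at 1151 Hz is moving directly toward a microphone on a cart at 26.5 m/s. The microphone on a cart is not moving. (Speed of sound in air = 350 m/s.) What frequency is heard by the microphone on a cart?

Moving source, stationary observer: f' = f · v/(v − v_s) since the source is approaching.
f' = 1151 × 350/(350 − 26.5) = 1151 × 350/323.5 ≈ 1245 Hz.

1245 Hz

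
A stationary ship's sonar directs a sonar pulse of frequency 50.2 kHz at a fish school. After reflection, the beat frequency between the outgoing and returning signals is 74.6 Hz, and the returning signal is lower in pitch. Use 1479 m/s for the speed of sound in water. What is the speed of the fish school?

1.10 m/s

Double Doppler shift off a moving reflector: f₂ = f₀ · (v + u)/(v − u) (u > 0 toward emitter).
Returning signal is lower, so f₂ = f₀ − Δf = 50200 − 74.6 = 50125.4 Hz.
Rearranging, u = v · (f₂ − f₀)/(f₂ + f₀) = 1479 × -74.6/100325.4 ≈ -1.10 m/s.
So the fish school is moving at 1.10 m/s away from the emitter.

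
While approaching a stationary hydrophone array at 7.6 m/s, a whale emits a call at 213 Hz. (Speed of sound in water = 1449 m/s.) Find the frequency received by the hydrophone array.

Moving source, stationary observer: f' = f · v/(v − v_s) since the source is approaching.
f' = 213 × 1449/(1449 − 7.6) = 213 × 1449/1441 ≈ 214 Hz.

214 Hz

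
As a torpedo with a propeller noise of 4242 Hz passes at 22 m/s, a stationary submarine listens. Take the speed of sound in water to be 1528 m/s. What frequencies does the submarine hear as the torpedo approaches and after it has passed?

4304 Hz approaching; 4182 Hz receding

Approaching: f₁ = f · v/(v − v_s) = 4242 × 1528/1506 ≈ 4304 Hz.
Receding: f₂ = f · v/(v + v_s) = 4242 × 1528/1550 ≈ 4182 Hz.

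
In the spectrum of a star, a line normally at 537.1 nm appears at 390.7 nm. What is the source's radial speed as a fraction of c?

0.308c

λ'/λ₀ = 0.7274 < 1 (blueshift), so the source is approaching.
λ'/λ₀ = √((1 − β)/(1 + β)) for an approaching source ⇒ β = (1 − r²)/(1 + r²) with r = λ'/λ₀.
β = (1 − 0.5291)/(1 + 0.5291) ≈ 0.308.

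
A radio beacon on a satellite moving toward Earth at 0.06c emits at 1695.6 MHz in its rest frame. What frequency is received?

Relativistic Doppler for frequency: f' = f₀ · √((1 + β)/(1 − β)).
f' = 1695.6 × √(1.0600/0.9400) = 1695.6 × 1.06191 ≈ 1800.6 MHz.

1800.6 MHz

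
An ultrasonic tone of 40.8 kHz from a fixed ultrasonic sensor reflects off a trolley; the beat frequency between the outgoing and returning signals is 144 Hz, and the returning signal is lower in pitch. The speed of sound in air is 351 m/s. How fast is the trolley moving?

0.62 m/s

Double Doppler shift off a moving reflector: f₂ = f₀ · (v + u)/(v − u) (u > 0 toward emitter).
Returning signal is lower, so f₂ = f₀ − Δf = 40800 − 144 = 40656 Hz.
Rearranging, u = v · (f₂ − f₀)/(f₂ + f₀) = 351 × -144/81456 ≈ -0.62 m/s.
So the trolley is moving at 0.62 m/s away from the emitter.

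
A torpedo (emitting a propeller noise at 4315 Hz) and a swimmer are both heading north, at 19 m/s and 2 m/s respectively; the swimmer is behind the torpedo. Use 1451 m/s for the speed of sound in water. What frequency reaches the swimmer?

4265 Hz

The swimmer is behind, so the torpedo is moving away from it while the swimmer is moving toward the torpedo.
Both move, so f' = f · (v + v_o)/(v + v_s).
f' = 4315 × (1451 + 2)/(1451 + 19) = 4315 × 1453/1470 ≈ 4265 Hz.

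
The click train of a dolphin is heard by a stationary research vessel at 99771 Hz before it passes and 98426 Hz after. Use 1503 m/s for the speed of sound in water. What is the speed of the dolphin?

f₁/f₂ = (v + v_s)/(v − v_s), so v_s = v · (f₁ − f₂)/(f₁ + f₂).
v_s = 1503 × (99771 − 98426)/(99771 + 98426) = 1503 × 1345/198197 ≈ 10.2 m/s.

10.2 m/s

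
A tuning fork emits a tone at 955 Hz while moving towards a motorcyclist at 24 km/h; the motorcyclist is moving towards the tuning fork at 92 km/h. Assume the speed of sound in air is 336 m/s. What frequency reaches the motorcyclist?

1048 Hz

24 km/h = 6.667 m/s; 92 km/h = 25.56 m/s.
Both move, so f' = f · (v + v_o)/(v − v_s).
f' = 955 × (336 + 25.56)/(336 − 6.667) = 955 × 361.56/329.33 ≈ 1048 Hz.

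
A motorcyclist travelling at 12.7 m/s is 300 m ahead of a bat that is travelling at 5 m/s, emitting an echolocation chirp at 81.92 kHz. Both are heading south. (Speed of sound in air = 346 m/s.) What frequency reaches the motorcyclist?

80.1 kHz

The motorcyclist is ahead, so the bat is moving toward it while the motorcyclist is moving away from the bat.
General Doppler shift: f' = f · (v − v_o)/(v − v_s).
f' = 81.92 × (346 − 12.7)/(346 − 5) = 81.92 × 333.3/341 ≈ 80.1 kHz.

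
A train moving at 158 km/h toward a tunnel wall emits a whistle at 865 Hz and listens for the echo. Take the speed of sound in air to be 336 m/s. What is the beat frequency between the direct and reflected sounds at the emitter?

260 Hz

158 km/h = 43.89 m/s.
The tunnel wall receives the sound from a moving source: f₁ = f₀ · v/(v − v_e) = 865 × 336/292.11 ≈ 995 Hz.
On the return leg the train is a moving observer: f₂ = f₁ · (v + v_e)/v = 995 × 379.89/336 ≈ 1125 Hz.
Beat against the emitted tone: |f₂ − f₀| = 2v_e·f₀/(v − v_e) = 2 × 43.89 × 865/292.11 ≈ 260 Hz.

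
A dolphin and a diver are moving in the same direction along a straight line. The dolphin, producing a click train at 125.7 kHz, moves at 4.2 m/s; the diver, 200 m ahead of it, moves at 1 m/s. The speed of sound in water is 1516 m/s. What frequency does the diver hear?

126.0 kHz

The diver is ahead, so the dolphin is moving toward it while the diver is moving away from the dolphin.
Both move, so f' = f · (v − v_o)/(v − v_s).
f' = 125.7 × (1516 − 1)/(1516 − 4.2) = 125.7 × 1515/1511.8 ≈ 126.0 kHz.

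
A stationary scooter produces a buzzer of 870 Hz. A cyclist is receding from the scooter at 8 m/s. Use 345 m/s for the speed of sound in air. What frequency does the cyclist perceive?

Moving observer, stationary source: f' = f · (v − v_o)/v.
f' = 870 × (345 − 8)/345 = 870 × 337/345 ≈ 850 Hz.

850 Hz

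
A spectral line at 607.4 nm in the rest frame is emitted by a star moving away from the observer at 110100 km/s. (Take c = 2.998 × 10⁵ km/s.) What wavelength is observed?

β = v/c = 110100/299800 = 0.3672.
Relativistic Doppler for wavelength: λ' = λ₀ · √((1 + β)/(1 − β)).
λ' = 607.4 × √(1.3672/0.6328) = 607.4 × 1.46996 ≈ 892.9 nm.

892.9 nm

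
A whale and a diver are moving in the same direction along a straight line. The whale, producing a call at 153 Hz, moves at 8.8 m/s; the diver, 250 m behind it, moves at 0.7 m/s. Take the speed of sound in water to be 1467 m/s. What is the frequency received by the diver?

The diver is behind, so the whale is moving away from it while the diver is moving toward the whale.
General Doppler shift: f' = f · (v + v_o)/(v + v_s).
f' = 153 × (1467 + 0.7)/(1467 + 8.8) = 153 × 1467.7/1475.8 ≈ 152 Hz.

152 Hz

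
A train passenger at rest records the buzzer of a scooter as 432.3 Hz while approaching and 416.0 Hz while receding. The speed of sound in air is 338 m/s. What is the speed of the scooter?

6.5 m/s

f₁/f₂ = (v + v_s)/(v − v_s), so v_s = v · (f₁ − f₂)/(f₁ + f₂).
v_s = 338 × (432.3 − 416.0)/(432.3 + 416.0) = 338 × 16.3/848.3 ≈ 6.5 m/s.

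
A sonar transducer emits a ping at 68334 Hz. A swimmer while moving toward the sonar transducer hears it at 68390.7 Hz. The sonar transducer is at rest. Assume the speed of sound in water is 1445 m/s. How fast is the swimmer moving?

f' = f · (v + v_o)/v ⇒ v_o = v · |f'/f − 1|.
v_o = 1445 × |68390.7/68334 − 1| = 1445 × 0.0008297 ≈ 1.20 m/s.

1.20 m/s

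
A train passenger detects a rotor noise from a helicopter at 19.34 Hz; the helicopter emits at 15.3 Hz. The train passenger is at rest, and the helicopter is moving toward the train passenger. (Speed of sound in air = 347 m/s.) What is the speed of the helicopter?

f' = f · v/(v − v_s) ⇒ v_s = v · |1 − f/f'|.
v_s = 347 × |1 − 15.3/19.34| = 347 × 0.2089 ≈ 72 m/s.

72 m/s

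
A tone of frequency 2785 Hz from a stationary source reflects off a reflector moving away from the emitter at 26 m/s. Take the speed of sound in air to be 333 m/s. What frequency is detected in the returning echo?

2382 Hz

At the reflector (a moving observer), f₁ = f₀ · (v − u)/v = 2785 × 307/333 ≈ 2568 Hz.
On reflection it acts as a source moving away from the stationary detector: f₂ = f₁ · v/(v + u) = 2568 × 333/359 ≈ 2382 Hz.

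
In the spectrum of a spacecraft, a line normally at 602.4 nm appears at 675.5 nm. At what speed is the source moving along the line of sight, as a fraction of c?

λ'/λ₀ = 1.1213 > 1 (redshift), so the source is receding.
λ'/λ₀ = √((1 + β)/(1 − β)) for a receding source ⇒ β = (r² − 1)/(r² + 1) with r = λ'/λ₀.
β = (1.2574 − 1)/(1.2574 + 1) ≈ 0.114.

0.114c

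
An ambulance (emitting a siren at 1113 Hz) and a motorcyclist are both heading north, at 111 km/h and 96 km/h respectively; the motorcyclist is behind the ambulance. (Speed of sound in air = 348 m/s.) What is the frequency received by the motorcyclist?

1101 Hz

111 km/h = 30.83 m/s; 96 km/h = 26.67 m/s.
The motorcyclist is behind, so the ambulance is moving away from it while the motorcyclist is moving toward the ambulance.
Both move, so f' = f · (v + v_o)/(v + v_s).
f' = 1113 × (348 + 26.67)/(348 + 30.83) = 1113 × 374.67/378.83 ≈ 1101 Hz.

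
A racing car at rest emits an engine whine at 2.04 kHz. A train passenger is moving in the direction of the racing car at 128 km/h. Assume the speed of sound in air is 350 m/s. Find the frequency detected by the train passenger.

128 km/h = 35.56 m/s.
Moving observer, stationary source: f' = f · (v + v_o)/v.
f' = 2.04 × (350 + 35.56)/350 = 2.04 × 385.56/350 ≈ 2.25 kHz.

2.25 kHz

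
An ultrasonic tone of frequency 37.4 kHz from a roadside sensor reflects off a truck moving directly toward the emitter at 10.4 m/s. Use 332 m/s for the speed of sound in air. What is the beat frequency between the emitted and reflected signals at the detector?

The truck first receives the wave as a moving observer: f₁ = f₀ · (v + u)/v = 37.4 × (332 + 10.4)/332 ≈ 38.57 kHz.
On reflection it acts as a source moving toward the stationary detector: f₂ = f₁ · v/(v − u) = 38.57 × 332/321.6 ≈ 39.82 kHz.
Equivalently f₂ = f₀ · (v + u)/(v − u).
Beat frequency (with f₀ = 37400 Hz): |f₂ − f₀| = 2u·f₀/(v − u) = 2 × 10.4 × 37400/321.6 ≈ 2419 Hz.

2419 Hz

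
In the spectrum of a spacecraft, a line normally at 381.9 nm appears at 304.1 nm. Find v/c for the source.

0.224c

λ'/λ₀ = 0.7963 < 1 (blueshift), so the source is approaching.
λ'/λ₀ = √((1 − β)/(1 + β)) for an approaching source ⇒ β = (1 − r²)/(1 + r²) with r = λ'/λ₀.
β = (1 − 0.6341)/(1 + 0.6341) ≈ 0.224.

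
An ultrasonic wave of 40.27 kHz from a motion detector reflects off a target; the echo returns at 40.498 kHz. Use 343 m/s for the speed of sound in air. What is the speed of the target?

0.97 m/s

Double Doppler shift off a moving reflector: f₂ = f₀ · (v + u)/(v − u) (u > 0 toward emitter).
Rearranging, u = v · (f₂ − f₀)/(f₂ + f₀) = 343 × 0.228/80.768 ≈ 0.97 m/s.
So the target is moving at 0.97 m/s toward the emitter.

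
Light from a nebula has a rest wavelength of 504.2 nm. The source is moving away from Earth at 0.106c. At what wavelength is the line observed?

Relativistic Doppler for wavelength: λ' = λ₀ · √((1 + β)/(1 − β)).
λ' = 504.2 × √(1.1060/0.8940) = 504.2 × 1.11227 ≈ 560.8 nm.

560.8 nm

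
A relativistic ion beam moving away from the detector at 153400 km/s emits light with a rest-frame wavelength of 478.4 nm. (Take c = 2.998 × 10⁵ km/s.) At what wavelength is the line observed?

841.7 nm

β = v/c = 153400/299800 = 0.5117.
Relativistic Doppler for wavelength: λ' = λ₀ · √((1 + β)/(1 − β)).
λ' = 478.4 × √(1.5117/0.4883) = 478.4 × 1.75944 ≈ 841.7 nm.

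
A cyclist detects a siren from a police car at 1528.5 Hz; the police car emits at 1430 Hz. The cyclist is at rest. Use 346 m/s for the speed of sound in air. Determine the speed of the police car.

f' > f, so the police car is approaching.
f' = f · v/(v − v_s) ⇒ v_s = v · |1 − f/f'|.
v_s = 346 × |1 − 1430/1528.5| = 346 × 0.06444 ≈ 22.3 m/s.

22.3 m/s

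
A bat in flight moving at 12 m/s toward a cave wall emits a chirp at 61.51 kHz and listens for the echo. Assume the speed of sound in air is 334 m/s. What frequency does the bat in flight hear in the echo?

66.1 kHz

The cave wall receives the sound from a moving source: f₁ = f₀ · v/(v − v_e) = 61.51 × 334/322 ≈ 63.8 kHz.
On the return leg the bat in flight is a moving observer: f₂ = f₁ · (v + v_e)/v = 63.8 × 346/334 ≈ 66.1 kHz.
Equivalently f₂ = f₀ · (v + v_e)/(v − v_e).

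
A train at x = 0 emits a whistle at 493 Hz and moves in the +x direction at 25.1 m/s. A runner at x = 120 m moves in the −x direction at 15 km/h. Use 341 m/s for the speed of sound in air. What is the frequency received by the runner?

539 Hz

15 km/h = 4.167 m/s.
The observer lies on the +x side, so the source is heading toward the observer and the observer is heading toward the source.
Both move, so f' = f · (v + v_o)/(v − v_s).
f' = 493 × (341 + 4.167)/(341 − 25.1) = 493 × 345.17/315.9 ≈ 539 Hz.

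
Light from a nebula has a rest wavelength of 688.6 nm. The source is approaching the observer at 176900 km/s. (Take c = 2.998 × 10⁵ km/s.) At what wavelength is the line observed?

β = v/c = 176900/299800 = 0.5901.
Relativistic Doppler for wavelength: λ' = λ₀ · √((1 − β)/(1 + β)).
λ' = 688.6 × √(0.4099/1.5901) = 688.6 × 0.50775 ≈ 349.6 nm.

349.6 nm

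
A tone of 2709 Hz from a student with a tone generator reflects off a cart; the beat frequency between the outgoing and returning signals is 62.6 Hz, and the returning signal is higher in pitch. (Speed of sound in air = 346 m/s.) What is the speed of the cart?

Double Doppler shift off a moving reflector: f₂ = f₀ · (v + u)/(v − u) (u > 0 toward emitter).
Returning signal is higher, so f₂ = f₀ + Δf = 2709 + 62.6 = 2771.6 Hz.
Rearranging, u = v · (f₂ − f₀)/(f₂ + f₀) = 346 × 62.6/5480.6 ≈ 4.0 m/s.
So the cart is moving at 4.0 m/s toward the emitter.

4.0 m/s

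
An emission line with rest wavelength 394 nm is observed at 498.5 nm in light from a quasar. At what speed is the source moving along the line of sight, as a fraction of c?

0.231

λ'/λ₀ = 1.2652 > 1 (redshift), so the source is receding.
λ'/λ₀ = √((1 + β)/(1 − β)) for a receding source ⇒ β = (r² − 1)/(r² + 1) with r = λ'/λ₀.
β = (1.6008 − 1)/(1.6008 + 1) ≈ 0.231.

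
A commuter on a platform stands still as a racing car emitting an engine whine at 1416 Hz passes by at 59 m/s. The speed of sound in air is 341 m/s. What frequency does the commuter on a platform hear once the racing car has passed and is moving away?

Receding: f₂ = f · v/(v + v_s) = 1416 × 341/400 ≈ 1207 Hz.

1207 Hz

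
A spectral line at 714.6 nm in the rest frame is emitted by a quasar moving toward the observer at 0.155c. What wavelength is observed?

611.2 nm

Relativistic Doppler for wavelength: λ' = λ₀ · √((1 − β)/(1 + β)).
λ' = 714.6 × √(0.8450/1.1550) = 714.6 × 0.85534 ≈ 611.2 nm.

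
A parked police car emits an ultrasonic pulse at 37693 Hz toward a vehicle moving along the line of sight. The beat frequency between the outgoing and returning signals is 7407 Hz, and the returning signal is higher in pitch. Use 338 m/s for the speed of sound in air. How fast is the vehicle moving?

Double Doppler shift off a moving reflector: f₂ = f₀ · (v + u)/(v − u) (u > 0 toward emitter).
Returning signal is higher, so f₂ = f₀ + Δf = 37693 + 7407 = 45100 Hz.
Rearranging, u = v · (f₂ − f₀)/(f₂ + f₀) = 338 × 7407/82793 ≈ 30 m/s.
So the vehicle is moving at 30 m/s toward the emitter.

30 m/s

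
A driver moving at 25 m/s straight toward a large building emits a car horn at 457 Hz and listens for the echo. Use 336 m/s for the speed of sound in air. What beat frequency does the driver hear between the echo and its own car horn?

The large building receives the sound from a moving source: f₁ = f₀ · v/(v − v_e) = 457 × 336/311 ≈ 493.7 Hz.
On the return leg the driver is a moving observer: f₂ = f₁ · (v + v_e)/v = 493.7 × 361/336 ≈ 530.5 Hz.
Beat against the emitted tone: |f₂ − f₀| = 2v_e·f₀/(v − v_e) = 2 × 25 × 457/311 ≈ 73 Hz.

73 Hz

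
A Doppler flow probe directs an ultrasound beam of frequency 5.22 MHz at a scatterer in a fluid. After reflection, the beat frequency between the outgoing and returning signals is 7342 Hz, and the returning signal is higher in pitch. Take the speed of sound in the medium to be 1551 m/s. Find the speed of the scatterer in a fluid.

1.09 m/s

Double Doppler shift off a moving reflector: f₂ = f₀ · (v + u)/(v − u) (u > 0 toward emitter).
Returning signal is higher, so f₂ = f₀ + Δf = 5220000 + 7342 = 5227342 Hz.
Rearranging, u = v · (f₂ − f₀)/(f₂ + f₀) = 1551 × 7342/10447342 ≈ 1.09 m/s.
So the scatterer in a fluid is moving at 1.09 m/s toward the emitter.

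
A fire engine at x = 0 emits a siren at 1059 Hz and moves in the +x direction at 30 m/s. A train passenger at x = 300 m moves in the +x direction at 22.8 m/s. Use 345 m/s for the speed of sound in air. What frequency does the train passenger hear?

The observer lies on the +x side, so the source is heading toward the observer and the observer is heading away from the source.
Both move, so f' = f · (v − v_o)/(v − v_s).
f' = 1059 × (345 − 22.8)/(345 − 30) = 1059 × 322.2/315 ≈ 1083 Hz.

1083 Hz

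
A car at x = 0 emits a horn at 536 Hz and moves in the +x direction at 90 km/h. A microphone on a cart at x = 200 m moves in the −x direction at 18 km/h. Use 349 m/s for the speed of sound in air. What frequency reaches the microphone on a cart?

586 Hz

90 km/h = 25 m/s; 18 km/h = 5 m/s.
The observer lies on the +x side, so the source is heading toward the observer and the observer is heading toward the source.
General Doppler shift: f' = f · (v + v_o)/(v − v_s).
f' = 536 × (349 + 5)/(349 − 25) = 536 × 354/324 ≈ 586 Hz.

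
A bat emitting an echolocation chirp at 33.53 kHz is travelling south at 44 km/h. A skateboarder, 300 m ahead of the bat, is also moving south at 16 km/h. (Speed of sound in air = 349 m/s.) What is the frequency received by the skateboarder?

34.3 kHz

44 km/h = 12.22 m/s; 16 km/h = 4.444 m/s.
The skateboarder is ahead, so the bat is moving toward it while the skateboarder is moving away from the bat.
With source approaching and observer receding, f' = f · (v − v_o)/(v − v_s).
f' = 33.53 × (349 − 4.444)/(349 − 12.22) = 33.53 × 344.56/336.78 ≈ 34.3 kHz.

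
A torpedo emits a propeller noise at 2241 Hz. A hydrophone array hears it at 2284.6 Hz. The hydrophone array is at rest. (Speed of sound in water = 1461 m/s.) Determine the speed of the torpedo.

f' > f, so the torpedo is approaching.
f' = f · v/(v − v_s) ⇒ v_s = v · |1 − f/f'|.
v_s = 1461 × |1 − 2241/2284.6| = 1461 × 0.01908 ≈ 28 m/s.

28 m/s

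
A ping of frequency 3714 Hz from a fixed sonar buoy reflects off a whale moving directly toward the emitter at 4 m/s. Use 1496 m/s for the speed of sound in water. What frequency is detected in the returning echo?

3734 Hz

The whale first receives the wave as a moving observer: f₁ = f₀ · (v + u)/v = 3714 × (1496 + 4)/1496 ≈ 3724 Hz.
The reflection then acts as a moving source: f₂ = f₁ · v/(v − u) ≈ 3734 Hz.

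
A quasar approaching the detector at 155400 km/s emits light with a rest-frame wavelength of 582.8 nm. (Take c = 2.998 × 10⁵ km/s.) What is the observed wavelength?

328.2 nm

β = v/c = 155400/299800 = 0.5183.
Relativistic Doppler for wavelength: λ' = λ₀ · √((1 − β)/(1 + β)).
λ' = 582.8 × √(0.4817/1.5183) = 582.8 × 0.56323 ≈ 328.2 nm.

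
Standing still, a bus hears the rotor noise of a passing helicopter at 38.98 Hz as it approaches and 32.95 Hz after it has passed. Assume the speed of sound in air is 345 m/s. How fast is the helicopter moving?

29 m/s

f₁/f₂ = (v + v_s)/(v − v_s), so v_s = v · (f₁ − f₂)/(f₁ + f₂).
v_s = 345 × (38.98 − 32.95)/(38.98 + 32.95) = 345 × 6.03/71.93 ≈ 29 m/s.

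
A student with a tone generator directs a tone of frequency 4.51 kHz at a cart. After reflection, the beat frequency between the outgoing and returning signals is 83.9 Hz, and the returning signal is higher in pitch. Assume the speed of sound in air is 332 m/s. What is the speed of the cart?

Double Doppler shift off a moving reflector: f₂ = f₀ · (v + u)/(v − u) (u > 0 toward emitter).
Returning signal is higher, so f₂ = f₀ + Δf = 4510 + 83.9 = 4593.9 Hz.
Rearranging, u = v · (f₂ − f₀)/(f₂ + f₀) = 332 × 83.9/9103.9 ≈ 3.1 m/s.
So the cart is moving at 3.1 m/s toward the emitter.

3.1 m/s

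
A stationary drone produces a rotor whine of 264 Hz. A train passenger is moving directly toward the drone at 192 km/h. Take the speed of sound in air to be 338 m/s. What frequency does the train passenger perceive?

306 Hz

192 km/h = 53.33 m/s.
Only the observer moves, toward the source, so f' = f · (v + v_o)/v.
f' = 264 × (338 + 53.33)/338 = 264 × 391.33/338 ≈ 306 Hz.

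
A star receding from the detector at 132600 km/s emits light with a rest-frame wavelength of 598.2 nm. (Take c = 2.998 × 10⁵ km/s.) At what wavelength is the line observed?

β = v/c = 132600/299800 = 0.4423.
Relativistic Doppler for wavelength: λ' = λ₀ · √((1 + β)/(1 − β)).
λ' = 598.2 × √(1.4423/0.5577) = 598.2 × 1.60814 ≈ 962.0 nm.

962.0 nm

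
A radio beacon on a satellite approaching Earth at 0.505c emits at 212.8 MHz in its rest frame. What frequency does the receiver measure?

Relativistic Doppler for frequency: f' = f₀ · √((1 + β)/(1 − β)).
f' = 212.8 × √(1.5050/0.4950) = 212.8 × 1.74368 ≈ 371.1 MHz.

371.1 MHz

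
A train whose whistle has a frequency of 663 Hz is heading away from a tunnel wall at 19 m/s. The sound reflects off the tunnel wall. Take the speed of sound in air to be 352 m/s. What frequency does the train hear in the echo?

The tunnel wall receives the sound from a moving source: f₁ = f₀ · v/(v + v_e) = 663 × 352/371 ≈ 629 Hz.
On the return leg the train is a moving observer: f₂ = f₁ · (v − v_e)/v = 629 × 333/352 ≈ 595 Hz.
Equivalently f₂ = f₀ · (v − v_e)/(v + v_e).

595 Hz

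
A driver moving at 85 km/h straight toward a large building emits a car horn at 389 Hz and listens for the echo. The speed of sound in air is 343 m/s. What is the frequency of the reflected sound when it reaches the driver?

85 km/h = 23.61 m/s.
The large building receives the sound from a moving source: f₁ = f₀ · v/(v − v_e) = 389 × 343/319.39 ≈ 418 Hz.
On the return leg the driver is a moving observer: f₂ = f₁ · (v + v_e)/v = 418 × 366.61/343 ≈ 447 Hz.

447 Hz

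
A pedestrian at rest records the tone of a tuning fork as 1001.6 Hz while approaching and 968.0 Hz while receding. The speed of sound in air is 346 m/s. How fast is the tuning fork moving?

f₁/f₂ = (v + v_s)/(v − v_s), so v_s = v · (f₁ − f₂)/(f₁ + f₂).
v_s = 346 × (1001.6 − 968.0)/(1001.6 + 968.0) = 346 × 33.6/1969.6 ≈ 5.9 m/s.

5.9 m/s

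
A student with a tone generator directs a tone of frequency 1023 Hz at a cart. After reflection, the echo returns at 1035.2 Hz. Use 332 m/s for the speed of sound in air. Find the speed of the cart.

Double Doppler shift off a moving reflector: f₂ = f₀ · (v + u)/(v − u) (u > 0 toward emitter).
Rearranging, u = v · (f₂ − f₀)/(f₂ + f₀) = 332 × 12.2/2058.2 ≈ 1.97 m/s.
So the cart is moving at 1.97 m/s toward the emitter.

1.97 m/s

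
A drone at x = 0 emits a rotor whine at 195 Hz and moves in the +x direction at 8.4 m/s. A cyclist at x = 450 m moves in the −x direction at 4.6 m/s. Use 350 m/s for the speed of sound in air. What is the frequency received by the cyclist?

202 Hz

The observer lies on the +x side, so the source is heading toward the observer and the observer is heading toward the source.
General Doppler shift: f' = f · (v + v_o)/(v − v_s).
f' = 195 × (350 + 4.6)/(350 − 8.4) = 195 × 354.6/341.6 ≈ 202 Hz.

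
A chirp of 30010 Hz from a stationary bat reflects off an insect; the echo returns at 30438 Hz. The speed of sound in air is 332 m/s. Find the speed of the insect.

Double Doppler shift off a moving reflector: f₂ = f₀ · (v + u)/(v − u) (u > 0 toward emitter).
Rearranging, u = v · (f₂ − f₀)/(f₂ + f₀) = 332 × 428/60448 ≈ 2.35 m/s.
So the insect is moving at 2.35 m/s toward the emitter.

2.35 m/s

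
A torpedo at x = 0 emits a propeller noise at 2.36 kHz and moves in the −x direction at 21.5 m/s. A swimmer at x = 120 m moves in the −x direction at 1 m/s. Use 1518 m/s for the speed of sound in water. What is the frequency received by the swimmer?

The observer lies on the +x side, so the source is heading away from the observer and the observer is heading toward the source.
Both move, so f' = f · (v + v_o)/(v + v_s).
f' = 2.36 × (1518 + 1)/(1518 + 21.5) = 2.36 × 1519/1539.5 ≈ 2.33 kHz.

2.33 kHz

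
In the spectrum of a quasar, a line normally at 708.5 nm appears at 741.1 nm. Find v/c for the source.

λ'/λ₀ = 1.0460 > 1 (redshift), so the source is receding.
λ'/λ₀ = √((1 + β)/(1 − β)) for a receding source ⇒ β = (r² − 1)/(r² + 1) with r = λ'/λ₀.
β = (1.0941 − 1)/(1.0941 + 1) ≈ 0.045.

0.045c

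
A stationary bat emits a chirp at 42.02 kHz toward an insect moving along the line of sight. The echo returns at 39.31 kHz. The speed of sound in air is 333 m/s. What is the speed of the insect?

Double Doppler shift off a moving reflector: f₂ = f₀ · (v + u)/(v − u) (u > 0 toward emitter).
Rearranging, u = v · (f₂ − f₀)/(f₂ + f₀) = 333 × -2.71/81.33 ≈ -11.1 m/s.
So the insect is moving at 11.1 m/s away from the emitter.

11.1 m/s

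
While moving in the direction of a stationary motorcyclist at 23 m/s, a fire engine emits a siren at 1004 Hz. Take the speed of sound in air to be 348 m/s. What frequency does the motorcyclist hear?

1075 Hz

Moving source, stationary observer: f' = f · v/(v − v_s) since the source is approaching.
f' = 1004 × 348/(348 − 23) = 1004 × 348/325 ≈ 1075 Hz.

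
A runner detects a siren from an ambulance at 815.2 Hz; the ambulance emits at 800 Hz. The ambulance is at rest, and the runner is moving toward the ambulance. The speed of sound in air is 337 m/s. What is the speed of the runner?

6.4 m/s

f' = f · (v + v_o)/v ⇒ v_o = v · |f'/f − 1|.
v_o = 337 × |815.2/800 − 1| = 337 × 0.019 ≈ 6.4 m/s.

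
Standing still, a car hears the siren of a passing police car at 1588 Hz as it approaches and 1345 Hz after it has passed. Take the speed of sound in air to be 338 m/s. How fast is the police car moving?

f₁/f₂ = (v + v_s)/(v − v_s), so v_s = v · (f₁ − f₂)/(f₁ + f₂).
v_s = 338 × (1588 − 1345)/(1588 + 1345) = 338 × 243/2933 ≈ 28 m/s.

28 m/s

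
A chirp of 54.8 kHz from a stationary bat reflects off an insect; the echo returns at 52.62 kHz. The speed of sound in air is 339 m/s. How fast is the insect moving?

Double Doppler shift off a moving reflector: f₂ = f₀ · (v + u)/(v − u) (u > 0 toward emitter).
Rearranging, u = v · (f₂ − f₀)/(f₂ + f₀) = 339 × -2.18/107.42 ≈ -6.9 m/s.
So the insect is moving at 6.9 m/s away from the emitter.

6.9 m/s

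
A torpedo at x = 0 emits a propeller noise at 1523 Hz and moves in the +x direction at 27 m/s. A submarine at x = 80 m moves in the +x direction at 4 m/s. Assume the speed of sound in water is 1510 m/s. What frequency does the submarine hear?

The observer lies on the +x side, so the source is heading toward the observer and the observer is heading away from the source.
With source approaching and observer receding, f' = f · (v − v_o)/(v − v_s).
f' = 1523 × (1510 − 4)/(1510 − 27) = 1523 × 1506/1483 ≈ 1547 Hz.

1547 Hz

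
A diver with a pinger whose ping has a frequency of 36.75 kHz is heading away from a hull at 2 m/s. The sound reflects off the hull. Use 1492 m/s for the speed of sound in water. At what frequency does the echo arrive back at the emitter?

36.7 kHz

The hull receives the sound from a moving source: f₁ = f₀ · v/(v + v_e) = 36.75 × 1492/1494 ≈ 36.7 kHz.
On the return leg the diver with a pinger is a moving observer: f₂ = f₁ · (v − v_e)/v = 36.7 × 1490/1492 ≈ 36.7 kHz.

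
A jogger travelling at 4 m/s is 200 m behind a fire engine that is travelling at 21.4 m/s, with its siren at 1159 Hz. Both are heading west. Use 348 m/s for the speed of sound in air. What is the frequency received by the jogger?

1104 Hz

The jogger is behind, so the fire engine is moving away from it while the jogger is moving toward the fire engine.
With source receding and observer approaching, f' = f · (v + v_o)/(v + v_s).
f' = 1159 × (348 + 4)/(348 + 21.4) = 1159 × 352/369.4 ≈ 1104 Hz.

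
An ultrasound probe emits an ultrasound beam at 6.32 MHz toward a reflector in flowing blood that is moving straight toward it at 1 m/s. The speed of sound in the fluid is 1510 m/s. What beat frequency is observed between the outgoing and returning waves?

At the reflector in flowing blood (a moving observer), f₁ = f₀ · (v + u)/v = 6.32 × 1511/1510 ≈ 6.32419 MHz.
On reflection it acts as a source moving toward the stationary detector: f₂ = f₁ · v/(v − u) = 6.32419 × 1510/1509 ≈ 6.32838 MHz.
Equivalently f₂ = f₀ · (v + u)/(v − u).
Beat frequency (with f₀ = 6320000 Hz): |f₂ − f₀| = 2u·f₀/(v − u) = 2 × 1 × 6320000/1509 ≈ 8376 Hz.

8376 Hz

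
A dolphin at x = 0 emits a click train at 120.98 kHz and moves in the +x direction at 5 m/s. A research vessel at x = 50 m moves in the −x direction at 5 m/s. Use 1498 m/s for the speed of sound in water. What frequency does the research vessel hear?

121.8 kHz

The observer lies on the +x side, so the source is heading toward the observer and the observer is heading toward the source.
With source approaching and observer approaching, f' = f · (v + v_o)/(v − v_s).
f' = 120.98 × (1498 + 5)/(1498 − 5) = 120.98 × 1503/1493 ≈ 121.8 kHz.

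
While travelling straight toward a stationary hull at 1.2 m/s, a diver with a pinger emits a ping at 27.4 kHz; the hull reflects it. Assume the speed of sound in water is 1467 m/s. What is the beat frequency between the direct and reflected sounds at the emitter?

44.9 Hz

The hull receives the sound from a moving source: f₁ = f₀ · v/(v − v_e) = 27.4 × 1467/1465.8 ≈ 27.4224 kHz.
On the return leg the diver with a pinger is a moving observer: f₂ = f₁ · (v + v_e)/v = 27.4224 × 1468.2/1467 ≈ 27.4449 kHz.
Equivalently f₂ = f₀ · (v + v_e)/(v − v_e).
Beat against the emitted tone (with f₀ = 27400 Hz): |f₂ − f₀| = 2v_e·f₀/(v − v_e) = 2 × 1.2 × 27400/1465.8 ≈ 44.9 Hz.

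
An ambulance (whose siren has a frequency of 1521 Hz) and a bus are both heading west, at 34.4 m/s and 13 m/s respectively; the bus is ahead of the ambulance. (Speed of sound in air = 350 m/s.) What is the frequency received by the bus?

The bus is ahead, so the ambulance is moving toward it while the bus is moving away from the ambulance.
With source approaching and observer receding, f' = f · (v − v_o)/(v − v_s).
f' = 1521 × (350 − 13)/(350 − 34.4) = 1521 × 337/315.6 ≈ 1624 Hz.

1624 Hz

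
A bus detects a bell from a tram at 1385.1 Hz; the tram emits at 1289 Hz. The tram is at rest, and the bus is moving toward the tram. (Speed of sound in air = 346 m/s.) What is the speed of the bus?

f' = f · (v + v_o)/v ⇒ v_o = v · |f'/f − 1|.
v_o = 346 × |1385.1/1289 − 1| = 346 × 0.07455 ≈ 26 m/s.

26 m/s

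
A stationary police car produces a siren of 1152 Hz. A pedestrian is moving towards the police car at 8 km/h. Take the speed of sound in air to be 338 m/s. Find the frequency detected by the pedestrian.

1160 Hz

8 km/h = 2.222 m/s.
Moving observer, stationary source: f' = f · (v + v_o)/v.
f' = 1152 × (338 + 2.222)/338 = 1152 × 340.22/338 ≈ 1160 Hz.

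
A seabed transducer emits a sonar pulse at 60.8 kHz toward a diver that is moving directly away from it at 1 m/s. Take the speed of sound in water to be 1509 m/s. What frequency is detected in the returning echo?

60.7 kHz

The diver first receives the wave as a moving observer: f₁ = f₀ · (v − u)/v = 60.8 × (1509 − 1)/1509 ≈ 60.8 kHz.
On reflection it acts as a source moving away from the stationary detector: f₂ = f₁ · v/(v + u) = 60.8 × 1509/1510 ≈ 60.7 kHz.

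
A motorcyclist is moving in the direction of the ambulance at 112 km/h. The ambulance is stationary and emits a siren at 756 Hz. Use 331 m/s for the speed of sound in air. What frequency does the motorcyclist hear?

827 Hz

112 km/h = 31.11 m/s.
Only the observer moves, toward the source, so f' = f · (v + v_o)/v.
f' = 756 × (331 + 31.11)/331 = 756 × 362.11/331 ≈ 827 Hz.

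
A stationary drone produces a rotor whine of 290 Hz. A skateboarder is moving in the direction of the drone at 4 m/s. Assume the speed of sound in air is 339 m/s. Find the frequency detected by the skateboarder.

293 Hz

Only the observer moves, toward the source, so f' = f · (v + v_o)/v.
f' = 290 × (339 + 4)/339 = 290 × 343/339 ≈ 293 Hz.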